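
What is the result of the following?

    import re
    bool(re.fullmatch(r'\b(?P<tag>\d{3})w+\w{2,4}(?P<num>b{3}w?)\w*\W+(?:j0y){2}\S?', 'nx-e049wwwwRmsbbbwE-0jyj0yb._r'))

False

This matches a word boundary (`\b`, zero-width); then exactly 3 of a digit (captured as 'tag'); then one or more of a literal 'w', then 2 to 4 of a word character; then exactly 3 of the literal 'b', then optionally the literal 'w' (captured as 'num'); then zero or more of a word character, then one or more of a non-word character, then the literal 'j0y' repeated 2 times; then optionally a non-whitespace character.
`re.fullmatch` requires the pattern to consume the entire string.
Here the string isn't matched end-to-end, so the call returns None, and `bool(None)` is False.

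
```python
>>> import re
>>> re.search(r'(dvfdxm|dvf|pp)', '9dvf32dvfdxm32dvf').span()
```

(1, 4)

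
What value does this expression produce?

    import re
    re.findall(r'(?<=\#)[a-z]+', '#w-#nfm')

The positive lookaround only admits positions where the adjacent text matches; those characters stay outside the span.
No capturing groups, so `findall` returns the 2 full match strings.

['w', 'nfm']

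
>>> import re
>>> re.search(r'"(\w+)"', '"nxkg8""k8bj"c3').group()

'"nxkg8"'

`search` walks the string left to right and returns the first match it finds.
The match spans [0:7] → '"nxkg8"'.
Captured: group 1 = 'nxkg8'.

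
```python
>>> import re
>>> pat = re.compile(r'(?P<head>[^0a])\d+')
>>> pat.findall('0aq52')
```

['q']

The pattern matches any character except [0a] (captured as 'head'); then one or more of a digit.
`findall` collects group 1 from the one match (1 total).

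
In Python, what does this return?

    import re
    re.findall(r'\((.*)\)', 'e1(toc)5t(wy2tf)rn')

Scanning left to right: at [2:16] match '(toc)5t(wy2tf)', group 1 = 'toc)5t(wy2tf'.
With a single group, `findall` returns only what that group captured — 1 item.

['toc)5t(wy2tf']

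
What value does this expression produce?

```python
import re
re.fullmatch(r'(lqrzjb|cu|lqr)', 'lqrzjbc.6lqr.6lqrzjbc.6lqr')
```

None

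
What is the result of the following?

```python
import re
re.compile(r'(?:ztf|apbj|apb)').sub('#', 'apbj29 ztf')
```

'#29 #'

The regex engine tests alternatives in the order written; an earlier branch that matches wins even if a later one would match more.
Matches: at [0:4] → 'apbj'; at [7:10] → 'ztf'.
Each match is replaced by '#'.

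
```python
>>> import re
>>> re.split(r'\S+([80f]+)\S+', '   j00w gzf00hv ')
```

['   ', '0', ' ', '0', ' ']

The pattern matches one or more of a non-whitespace character; then one or more of one of [80f] (captured); then one or more of a non-whitespace character.
Matches to split on: at [3:7] → 'j00w'; at [8:15] → 'gzf00hv'.
With a capturing group present, the delimiter's captured portion is kept in the result list.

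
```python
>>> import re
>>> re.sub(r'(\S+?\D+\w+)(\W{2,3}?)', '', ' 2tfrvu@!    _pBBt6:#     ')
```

'      '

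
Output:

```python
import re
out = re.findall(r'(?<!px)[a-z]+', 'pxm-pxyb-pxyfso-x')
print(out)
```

`(?!…)`/`(?<!…)` only lets a position through if the neighbouring text does NOT match; no characters are consumed.
With no groups in the pattern, `findall` gives back each whole match — 4 here.

['pxm', 'pxyb', 'pxyfso', 'x']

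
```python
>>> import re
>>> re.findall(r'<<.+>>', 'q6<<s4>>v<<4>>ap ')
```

With no groups in the pattern, `findall` gives back each whole match — 1 here.

['<<s4>>v<<4>>']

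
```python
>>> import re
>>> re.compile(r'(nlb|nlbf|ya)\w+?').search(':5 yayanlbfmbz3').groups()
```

`search` walks the string left to right and returns the first match it finds.
The match spans [3:6] → 'yay'.
Captured: group 1 = 'ya'.

('ya',)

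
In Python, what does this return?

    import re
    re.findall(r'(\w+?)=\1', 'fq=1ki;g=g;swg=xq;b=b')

`\1` is not a pattern — it's the concrete string captured by group 1, re-applied verbatim.
Walking the string: at [7:10] match 'g=g', group 1 = 'g'; at [18:21] match 'b=b', group 1 = 'b'.
`findall` collects group 1 from each match (2 total).

['g', 'b']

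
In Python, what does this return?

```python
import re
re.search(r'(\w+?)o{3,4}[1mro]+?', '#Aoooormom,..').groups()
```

('A',)

This matches one or more of a word character (lazy) (captured); then 3 to 4 of a literal 'o', then one or more of one of [1mro] (lazy).
Because the quantifier is non-greedy, it stops expanding at the earliest point where the rest of the pattern can succeed.
`search` walks the string left to right and returns the first match it finds.
The match spans [1:7] → 'Aoooor'.
Captured: group 1 = 'A'.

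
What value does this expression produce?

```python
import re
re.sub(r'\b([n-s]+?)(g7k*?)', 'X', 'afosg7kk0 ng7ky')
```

'afosg7kk0 Xky'

With the lazy modifier that quantifier settles for the fewest repetitions that let the rest of the pattern succeed (the atoms after it are unaffected and can still be greedy).
Every occurrence is swapped for 'X'.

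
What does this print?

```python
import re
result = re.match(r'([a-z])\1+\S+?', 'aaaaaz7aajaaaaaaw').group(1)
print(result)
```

a

The match spans [0:6] → 'aaaaaz'.
Captured: group 1 = 'a'.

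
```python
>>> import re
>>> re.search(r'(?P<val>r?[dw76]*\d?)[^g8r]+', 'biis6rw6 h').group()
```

This matches optionally a literal 'r', then zero or more of one of [dw76], then optionally a digit (captured as 'val'); then one or more of any character except [g8r].
`search` walks the string left to right and returns the first match it finds.
The match spans [0:5] → 'biis6'.
Captured: group 1 = ''.

'biis6'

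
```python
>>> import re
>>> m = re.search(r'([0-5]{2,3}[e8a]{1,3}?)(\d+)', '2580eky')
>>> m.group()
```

'2580'

The pattern matches 2 to 3 of a character in [0-5], then 1 to 3 of one of [e8a] (lazy) (captured); then one or more of a digit (captured).
The match spans [0:4] → '2580'.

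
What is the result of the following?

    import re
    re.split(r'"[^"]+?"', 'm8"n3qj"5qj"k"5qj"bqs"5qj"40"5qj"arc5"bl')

Matches to split on: at [2:8] → '"n3qj"'; at [11:14] → '"k"'; at [17:22] → '"bqs"'; at [25:29] → '"40"'; at [32:38] → '"arc5"'.
The string is cut at each match, leaving 6 pieces.

['m8', '5qj', '5qj', '5qj', '5qj', 'bl']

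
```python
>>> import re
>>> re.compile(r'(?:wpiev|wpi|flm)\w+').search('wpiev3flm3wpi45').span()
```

(0, 15)

`re.search` tries every starting position until one works.
The match spans [0:15] → 'wpiev3flm3wpi45'.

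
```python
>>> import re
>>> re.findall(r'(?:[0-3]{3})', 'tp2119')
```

['211']

The pattern matches exactly 3 of a character in [0-3] (non-capturing group).
Since nothing is captured, `findall` lists the 1 matched substring directly.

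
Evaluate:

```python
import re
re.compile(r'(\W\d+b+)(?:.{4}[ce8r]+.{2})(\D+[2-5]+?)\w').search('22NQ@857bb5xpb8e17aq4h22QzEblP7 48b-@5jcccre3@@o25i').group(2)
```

'aq4'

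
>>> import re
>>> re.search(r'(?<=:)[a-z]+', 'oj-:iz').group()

Lookahead/lookbehind check context without consuming it, so the matched span excludes the asserted characters.
The match spans [4:6] → 'iz'.

'iz'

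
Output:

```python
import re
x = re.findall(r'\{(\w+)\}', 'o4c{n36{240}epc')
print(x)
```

['240']

Because there's exactly one group, `findall` drops the full match and keeps group 1 from the one hit.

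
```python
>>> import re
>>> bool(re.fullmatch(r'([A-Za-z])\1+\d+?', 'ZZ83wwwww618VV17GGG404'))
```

`\1` is not a pattern — it's the concrete string captured by group 1, re-applied verbatim.
`fullmatch` succeeds only if the pattern covers the string from start to end.
Here there's no way to consume every character, so the call returns None, and `bool(None)` is False.

False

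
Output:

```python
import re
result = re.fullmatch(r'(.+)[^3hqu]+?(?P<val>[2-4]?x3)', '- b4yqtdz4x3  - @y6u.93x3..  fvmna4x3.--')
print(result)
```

None

This matches one or more of any character (captured); then one or more of any character except [3hqu] (lazy); then optionally a character in [2-4], then the literal 'x3' (captured as 'val').
`re.fullmatch` is like wrapping the pattern in `^…$` (in single-line mode).
Here there's no way to consume every character, so the call returns None.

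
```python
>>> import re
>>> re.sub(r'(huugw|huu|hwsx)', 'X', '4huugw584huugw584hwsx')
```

'4X584X584X'

Branches in `(...|...)` are attempted left-to-right; the first branch that allows the whole pattern to succeed is taken.
Each match is replaced by 'X'.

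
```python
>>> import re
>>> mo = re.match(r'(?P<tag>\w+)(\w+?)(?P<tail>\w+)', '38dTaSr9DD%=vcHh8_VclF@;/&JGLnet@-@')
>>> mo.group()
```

'38dTaSr9DD'

Pattern: one or more of a word character (captured as 'tag'); then one or more of a word character (lazy) (captured); then one or more of a word character (captured as 'tail').
`re.match` only tries the pattern at the start of the string.
The match spans [0:10] → '38dTaSr9DD'.
Captured: group 1 = '38dTaSr9', group 2 = 'D', group 3 = 'D'.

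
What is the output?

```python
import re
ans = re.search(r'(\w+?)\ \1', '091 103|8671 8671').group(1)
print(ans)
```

The backreference `\1` re-matches whatever the first group consumed, character for character.
`re.search` scans for the first position where the pattern succeeds.
The match spans [2:5] → '1 1'.
Captured: group 1 = '1'.

1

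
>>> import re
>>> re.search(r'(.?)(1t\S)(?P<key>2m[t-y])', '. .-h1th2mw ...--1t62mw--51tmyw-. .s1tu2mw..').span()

(4, 11)

This matches optionally any character (captured); then the literal '1t', then a non-whitespace character (captured); then the literal '2m', then a character in [t-y] (captured as 'key').
The match spans [4:11] → 'h1th2mw'.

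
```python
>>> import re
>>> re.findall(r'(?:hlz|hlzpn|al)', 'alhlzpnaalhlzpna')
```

['al', 'hlz', 'al', 'hlz']

Alternation isn't longest-match — the leftmost alternative that fits at this position is chosen.
Walking the string: at [0:2] → 'al'; at [2:5] → 'hlz'; at [8:10] → 'al'; at [10:13] → 'hlz'.
`findall` yields the raw match text (4 of them) because the pattern has no groups.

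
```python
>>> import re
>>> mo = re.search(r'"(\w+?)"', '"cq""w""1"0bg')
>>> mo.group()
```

The match spans [0:4] → '"cq"'.

'"cq"'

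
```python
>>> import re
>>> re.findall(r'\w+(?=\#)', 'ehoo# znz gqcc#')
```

['ehoo', 'gqcc']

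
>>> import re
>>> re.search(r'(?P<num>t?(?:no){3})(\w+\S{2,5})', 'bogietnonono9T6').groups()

('tnonono', '9T6')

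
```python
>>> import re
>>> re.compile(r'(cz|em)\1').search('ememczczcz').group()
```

'emem'

The backreference `\1` re-matches whatever the first group consumed, character for character.
The match spans [0:4] → 'emem'.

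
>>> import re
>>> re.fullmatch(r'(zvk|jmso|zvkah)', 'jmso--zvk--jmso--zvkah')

None

`re.fullmatch` requires the pattern to consume the entire string.
Here the pattern can't cover the whole string, so the call returns None.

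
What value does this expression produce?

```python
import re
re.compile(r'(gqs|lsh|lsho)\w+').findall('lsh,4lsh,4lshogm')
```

['lsh']

Branches in `(...|...)` are attempted left-to-right; the first branch that allows the whole pattern to succeed is taken.
Walking the string: at [10:16] match 'lshogm', group 1 = 'lsh'.
Because there's exactly one group, `findall` drops the full match and keeps group 1 from the one hit.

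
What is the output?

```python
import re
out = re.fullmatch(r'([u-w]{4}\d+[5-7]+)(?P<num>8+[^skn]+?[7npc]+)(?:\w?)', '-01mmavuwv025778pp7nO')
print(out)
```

None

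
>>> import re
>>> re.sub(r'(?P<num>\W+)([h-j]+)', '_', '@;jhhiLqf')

'_Lqf'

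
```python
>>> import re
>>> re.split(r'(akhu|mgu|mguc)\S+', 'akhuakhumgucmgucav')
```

Matches to split on: at [0:18] → 'akhuakhumgucmgucav'.
With a capturing group present, the delimiter's captured portion is kept in the result list.

['', 'akhu', '']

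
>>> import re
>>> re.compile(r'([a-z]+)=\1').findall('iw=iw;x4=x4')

['iw']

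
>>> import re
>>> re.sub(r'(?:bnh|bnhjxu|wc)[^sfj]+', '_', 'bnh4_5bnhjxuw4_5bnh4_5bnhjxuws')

'_jxuw4_5_jxuws'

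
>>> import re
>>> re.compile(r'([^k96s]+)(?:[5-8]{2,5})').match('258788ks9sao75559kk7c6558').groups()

('2587',)

The match spans [0:6] → '258788'.
Captured: group 1 = '2587'.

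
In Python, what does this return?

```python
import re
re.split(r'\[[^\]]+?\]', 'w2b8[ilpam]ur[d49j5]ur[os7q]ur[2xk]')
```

`split` removes every match and returns the 5 fragments in between.

['w2b8', 'ur', 'ur', 'ur', '']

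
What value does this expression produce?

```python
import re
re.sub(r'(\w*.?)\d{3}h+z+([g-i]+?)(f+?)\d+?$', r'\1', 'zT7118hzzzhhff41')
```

'zT7'

The replacement refers to a captured group, so each match is rewritten using its own captured text.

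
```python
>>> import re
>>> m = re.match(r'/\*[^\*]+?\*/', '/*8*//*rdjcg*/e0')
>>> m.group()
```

`re.match` won't scan ahead — the pattern has to work from the very first character.
The match spans [0:5] → '/*8*/'.

'/*8*/'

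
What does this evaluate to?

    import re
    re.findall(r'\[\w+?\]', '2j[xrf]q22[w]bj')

['[xrf]', '[w]']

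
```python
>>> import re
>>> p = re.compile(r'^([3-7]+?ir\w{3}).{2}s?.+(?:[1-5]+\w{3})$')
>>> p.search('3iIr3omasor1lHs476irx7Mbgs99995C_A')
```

None

The pattern matches anchored at the start of the string; then one or more of a character in [3-7] (lazy), then the literal 'ir', then exactly 3 of a word character (captured); then exactly 2 of any character; then optionally the literal 's', then one or more of any character; then one or more of a character in [1-5], then exactly 3 of a word character (non-capturing group); then anchored at the end.
Here the pattern never matches, so the call returns None.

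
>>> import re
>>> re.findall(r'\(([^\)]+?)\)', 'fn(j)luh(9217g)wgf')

Walking the string: at [2:5] match '(j)', group 1 = 'j'; at [8:15] match '(9217g)', group 1 = '9217g'.
One capturing group, so `findall` returns just the captured substring from each match — 2 in all.

['j', '9217g']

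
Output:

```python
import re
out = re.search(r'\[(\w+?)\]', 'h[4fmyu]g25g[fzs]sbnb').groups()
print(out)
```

('4fmyu',)

Unlike `match`, `search` isn't anchored — it looks for the pattern anywhere in the string.
The match spans [1:8] → '[4fmyu]'.
Captured: group 1 = '4fmyu'.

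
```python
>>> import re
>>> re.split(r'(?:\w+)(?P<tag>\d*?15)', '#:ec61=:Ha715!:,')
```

Pattern: one or more of a word character (non-capturing group); then zero or more of a digit (lazy), then the literal '15' (captured as 'tag').
Matches to split on: at [8:13] → 'Ha715'.
The group in the pattern means `split` returns the separators' captures alongside the pieces.

['#:ec61=:', '15', '!:,']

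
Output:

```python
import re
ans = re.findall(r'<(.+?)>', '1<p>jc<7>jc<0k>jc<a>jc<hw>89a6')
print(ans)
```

Walking the string: at [1:4] match '<p>', group 1 = 'p'; at [6:9] match '<7>', group 1 = '7'; at [11:15] match '<0k>', group 1 = '0k'; at [17:20] match '<a>', group 1 = 'a'; at [22:26] match '<hw>', group 1 = 'hw'.
Because there's exactly one group, `findall` drops the full match and keeps group 1 from each hit.

['p', '7', '0k', 'a', 'hw']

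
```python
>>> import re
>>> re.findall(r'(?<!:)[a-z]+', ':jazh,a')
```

Because the assertion is negative and zero-width, positions next to the forbidden text are skipped.
No capturing groups, so `findall` returns the 2 full match strings.

['azh', 'a']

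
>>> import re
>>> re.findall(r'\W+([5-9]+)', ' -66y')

['66']

This matches one or more of a non-word character; then one or more of a character in [5-9] (captured).
Walking the string: at [0:4] match ' -66', group 1 = '66'.
One capturing group, so `findall` returns just the captured substring from the one match — 1 in all.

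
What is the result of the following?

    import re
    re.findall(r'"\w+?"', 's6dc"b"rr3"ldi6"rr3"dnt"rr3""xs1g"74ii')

No capturing groups, so `findall` returns the 4 full match strings.

['"b"', '"ldi6"', '"dnt"', '"xs1g"']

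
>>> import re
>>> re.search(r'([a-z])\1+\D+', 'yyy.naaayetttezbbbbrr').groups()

The match spans [0:21] → 'yyy.naaayetttezbbbbrr'.
Captured: group 1 = 'y'.

('y',)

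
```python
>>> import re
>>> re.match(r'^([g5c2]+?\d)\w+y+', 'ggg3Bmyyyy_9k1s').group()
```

'ggg3Bmyyyy'

This matches anchored at the start of the string; then one or more of one of [g5c2] (lazy), then a digit (captured); then one or more of a word character, then one or more of a literal 'y'.
With `match`, the pattern is implicitly anchored at the beginning.
The match spans [0:10] → 'ggg3Bmyyyy'.
Captured: group 1 = 'ggg3'.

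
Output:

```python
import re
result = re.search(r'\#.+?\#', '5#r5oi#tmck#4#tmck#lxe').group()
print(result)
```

A non-greedy quantifier consumes as few characters as it can — just enough that the remainder of the pattern still matches from where it stops; whatever follows it matches normally.
The match spans [1:7] → '#r5oi#'.

#r5oi#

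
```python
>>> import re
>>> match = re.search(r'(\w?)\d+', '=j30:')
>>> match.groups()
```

The match spans [1:4] → 'j30'.
Captured: group 1 = 'j'.

('j',)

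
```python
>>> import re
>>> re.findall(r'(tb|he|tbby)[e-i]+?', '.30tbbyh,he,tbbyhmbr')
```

['tbby', 'tbby']

Matches: at [3:8] match 'tbbyh', group 1 = 'tbby'; at [12:17] match 'tbbyh', group 1 = 'tbby'.
`findall` collects group 1 from each match (2 total).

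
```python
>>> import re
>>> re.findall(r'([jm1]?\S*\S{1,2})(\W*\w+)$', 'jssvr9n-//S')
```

[('jssvr9n-//', 'S')]

This matches optionally one of [jm1], then zero or more of a non-whitespace character, then 1 to 2 of a non-whitespace character (captured); then zero or more of a non-word character, then one or more of a word character (captured); then anchored at the end.
Walking the string: at [0:11] match 'jssvr9n-//S', groups = ('jssvr9n-//', 'S').
`findall` packs the 2 group values into a tuple for every match.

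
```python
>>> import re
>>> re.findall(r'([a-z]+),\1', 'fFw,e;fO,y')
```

`\1` is not a pattern — it's the concrete string captured by group 1, re-applied verbatim.
Because there's exactly one group, `findall` drops the full match and keeps group 1 from each hit.
Nothing in the string satisfies the pattern, so the list is empty.

[]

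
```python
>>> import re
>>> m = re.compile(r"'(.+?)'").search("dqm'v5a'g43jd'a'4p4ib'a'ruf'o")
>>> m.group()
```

"'v5a'"

A non-greedy quantifier consumes as few characters as it can — just enough that the remainder of the pattern still matches from where it stops; whatever follows it matches normally.
`re.search` scans for the first position where the pattern succeeds.
The match spans [3:8] → "'v5a'".
Captured: group 1 = 'v5a'.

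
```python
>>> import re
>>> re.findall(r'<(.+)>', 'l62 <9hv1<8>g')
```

Walking the string: at [4:12] match '<9hv1<8>', group 1 = '9hv1<8'.
One capturing group, so `findall` returns just the captured substring from the one match — 1 in all.

['9hv1<8']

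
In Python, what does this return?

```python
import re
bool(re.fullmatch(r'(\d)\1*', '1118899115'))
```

After group 1 captures some text, `\1` only succeeds where that same text appears again.
`re.fullmatch` is like wrapping the pattern in `^…$` (in single-line mode).
Here the string isn't matched end-to-end, so the call returns None, and `bool(None)` is False.

False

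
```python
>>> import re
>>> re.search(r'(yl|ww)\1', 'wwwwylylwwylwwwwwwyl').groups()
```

`\1` is not a pattern — it's the concrete string captured by group 1, re-applied verbatim.
`search` walks the string left to right and returns the first match it finds.
The match spans [0:4] → 'wwww'.
Captured: group 1 = 'ww'.

('ww',)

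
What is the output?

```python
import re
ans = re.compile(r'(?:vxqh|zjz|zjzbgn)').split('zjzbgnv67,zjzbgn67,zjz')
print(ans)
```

Branches in `(...|...)` are attempted left-to-right; the first branch that allows the whole pattern to succeed is taken.
Matches to split on: at [0:3] → 'zjz'; at [10:13] → 'zjz'; at [19:22] → 'zjz'.
The string is cut at each match, leaving 4 pieces.

['', 'bgnv67,', 'bgn67,', '']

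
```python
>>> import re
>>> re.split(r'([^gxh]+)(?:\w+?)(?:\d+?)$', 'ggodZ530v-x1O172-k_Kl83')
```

['ggodZ530v-x', '1O172-k_Kl', '']

This matches one or more of any character except [gxh] (captured); then one or more of a word character (lazy) (non-capturing group); then one or more of a digit (lazy) (non-capturing group); then anchored at the end.
Matches to split on: at [11:23] → '1O172-k_Kl83'.
The group in the pattern means `split` returns the separators' captures alongside the pieces.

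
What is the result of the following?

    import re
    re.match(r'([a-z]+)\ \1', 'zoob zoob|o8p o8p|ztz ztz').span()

(0, 9)

`re.match` won't scan ahead — the pattern has to work from the very first character.
The match spans [0:9] → 'zoob zoob'.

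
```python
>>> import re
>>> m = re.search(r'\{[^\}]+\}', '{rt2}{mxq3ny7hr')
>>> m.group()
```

'{rt2}'

The match spans [0:5] → '{rt2}'.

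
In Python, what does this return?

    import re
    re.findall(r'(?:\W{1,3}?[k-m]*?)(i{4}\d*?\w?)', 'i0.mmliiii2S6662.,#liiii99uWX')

['iiii2', 'iiii9']

The pattern matches 1 to 3 of a non-word character (lazy), then zero or more of a character in [k-m] (lazy) (non-capturing group); then exactly 4 of the literal 'i', then zero or more of a digit (lazy), then optionally a word character (captured).
Because the quantifier is non-greedy, it stops expanding at the earliest point where the rest of the pattern can succeed.
Walking the string: at [2:11] match '.mmliiii2', group 1 = 'iiii2'; at [16:25] match '.,#liiii9', group 1 = 'iiii9'.
One capturing group, so `findall` returns just the captured substring from each match — 2 in all.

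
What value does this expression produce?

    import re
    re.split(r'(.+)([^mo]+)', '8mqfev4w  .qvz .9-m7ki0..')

The group in the pattern means `split` returns the separators' captures alongside the pieces.

['', '8mqfev4w  .qvz .9-m7ki0.', '.', '']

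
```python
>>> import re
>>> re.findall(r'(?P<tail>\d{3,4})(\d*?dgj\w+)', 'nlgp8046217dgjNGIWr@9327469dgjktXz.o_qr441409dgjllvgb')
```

Pattern: 3 to 4 of a digit (captured as 'tail'); then zero or more of a digit (lazy), then the literal 'dgj', then one or more of a word character (captured).
Matches: at [4:19] match '8046217dgjNGIWr', groups = ('8046', '217dgjNGIWr'); at [20:34] match '9327469dgjktXz', groups = ('9327', '469dgjktXz'); at [39:53] match '441409dgjllvgb', groups = ('4414', '09dgjllvgb').
With 2 capturing groups, `findall` returns a 2-tuple per match.

[('8046', '217dgjNGIWr'), ('9327', '469dgjktXz'), ('4414', '09dgjllvgb')]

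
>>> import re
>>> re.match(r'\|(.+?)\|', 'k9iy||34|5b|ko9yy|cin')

None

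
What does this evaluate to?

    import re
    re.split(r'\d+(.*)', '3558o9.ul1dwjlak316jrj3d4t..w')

`re.split` interleaves the captured-group text with the surrounding fragments.

['', 'o9.ul1dwjlak316jrj3d4t..w', '']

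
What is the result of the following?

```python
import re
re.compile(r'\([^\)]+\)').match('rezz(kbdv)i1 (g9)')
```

None

With `match`, the pattern is implicitly anchored at the beginning.
Here position 0 doesn't satisfy it, so the call returns None.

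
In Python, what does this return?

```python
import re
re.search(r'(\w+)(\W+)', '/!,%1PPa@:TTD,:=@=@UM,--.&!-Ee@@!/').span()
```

This matches one or more of a word character (captured); then one or more of a non-word character (captured).
`re.search` tries every starting position until one works.
The match spans [4:10] → '1PPa@:'.
Captured: group 1 = '1PPa', group 2 = '@:'.

(4, 10)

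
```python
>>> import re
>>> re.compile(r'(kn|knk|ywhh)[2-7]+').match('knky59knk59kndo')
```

`match` is anchored at position 0; if the pattern doesn't fit there, it returns None.
Here the pattern fails at index 0, so the call returns None.

None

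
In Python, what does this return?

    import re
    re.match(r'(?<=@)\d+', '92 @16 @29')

None

With `match`, the pattern is implicitly anchored at the beginning.
Here the pattern fails at index 0, so the call returns None.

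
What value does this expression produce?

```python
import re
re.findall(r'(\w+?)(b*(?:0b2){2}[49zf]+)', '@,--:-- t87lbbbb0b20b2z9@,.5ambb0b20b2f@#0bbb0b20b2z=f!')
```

The pattern matches one or more of a word character (lazy) (captured); then zero or more of the literal 'b', then the literal '0b2' repeated 2 times, then one or more of one of [49zf] (captured).
A non-greedy quantifier consumes as few characters as it can — just enough that the remainder of the pattern still matches from where it stops; whatever follows it matches normally.
Walking the string: at [8:24] match 't87lbbbb0b20b2z9', groups = ('t87l', 'bbbb0b20b2z9'); at [27:39] match '5ambb0b20b2f', groups = ('5am', 'bb0b20b2f'); at [41:52] match '0bbb0b20b2z', groups = ('0', 'bbb0b20b2z').
Multiple groups make `findall` return tuples — one 2-tuple for each match.

[('t87l', 'bbbb0b20b2z9'), ('5am', 'bb0b20b2f'), ('0', 'bbb0b20b2z')]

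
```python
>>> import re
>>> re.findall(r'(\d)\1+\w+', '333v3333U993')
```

['3']

After group 1 captures some text, `\1` only succeeds where that same text appears again.
One capturing group, so `findall` returns just the captured substring from the one match — 1 in all.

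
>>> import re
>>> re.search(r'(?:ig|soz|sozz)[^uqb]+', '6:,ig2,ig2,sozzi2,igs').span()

The match spans [3:21] → 'ig2,ig2,sozzi2,igs'.

(3, 21)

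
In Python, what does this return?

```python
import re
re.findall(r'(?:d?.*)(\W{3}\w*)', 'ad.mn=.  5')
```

['.  5']

The pattern matches optionally the literal 'd', then zero or more of any character (non-capturing group); then exactly 3 of a non-word character, then zero or more of a word character (captured).
Scanning left to right: at [0:10] match 'ad.mn=.  5', group 1 = '.  5'.
One capturing group, so `findall` returns just the captured substring from the one match — 1 in all.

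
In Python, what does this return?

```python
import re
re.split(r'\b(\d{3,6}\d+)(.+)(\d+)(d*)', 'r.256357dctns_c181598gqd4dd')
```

Pattern: a word boundary (`\b`, zero-width); then 3 to 6 of a digit, then one or more of a digit (captured); then one or more of any character (captured); then one or more of a digit (captured); then zero or more of a literal 'd' (captured).
Matches to split on: at [2:27] → '256357dctns_c181598gqd4dd'.
With a capturing group present, the delimiter's captured portion is kept in the result list.

['r.', '256357', 'dctns_c181598gqd', '4', 'dd', '']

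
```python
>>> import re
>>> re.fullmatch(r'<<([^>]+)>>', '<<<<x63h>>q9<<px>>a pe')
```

None

`re.fullmatch` requires the pattern to consume the entire string.
Here the string isn't matched end-to-end, so the call returns None.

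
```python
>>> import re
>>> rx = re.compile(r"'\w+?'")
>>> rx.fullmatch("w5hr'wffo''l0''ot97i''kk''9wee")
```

None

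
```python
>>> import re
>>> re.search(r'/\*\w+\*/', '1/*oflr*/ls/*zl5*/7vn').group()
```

Unlike `match`, `search` isn't anchored — it looks for the pattern anywhere in the string.
The match spans [1:9] → '/*oflr*/'.

'/*oflr*/'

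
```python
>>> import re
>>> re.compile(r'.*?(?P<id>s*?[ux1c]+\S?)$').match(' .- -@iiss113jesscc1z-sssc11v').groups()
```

The pattern matches zero or more of any character (lazy); then zero or more of a literal 's' (lazy), then one or more of one of [ux1c], then optionally a non-whitespace character (captured as 'id'); then anchored at the end.
With the lazy modifier that quantifier settles for the fewest repetitions that let the rest of the pattern succeed (the atoms after it are unaffected and can still be greedy).
`re.match` only tries the pattern at the start of the string.
The match spans [0:29] → ' .- -@iiss113jesscc1z-sssc11v'.
Captured: group 1 = 'sssc11v'.

('sssc11v',)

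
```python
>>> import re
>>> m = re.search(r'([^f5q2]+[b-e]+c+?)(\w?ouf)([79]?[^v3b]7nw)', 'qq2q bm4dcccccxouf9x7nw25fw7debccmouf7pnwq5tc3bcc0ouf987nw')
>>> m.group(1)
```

' bm4dccccc'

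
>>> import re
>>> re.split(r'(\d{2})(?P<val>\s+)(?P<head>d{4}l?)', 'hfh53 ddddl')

['hfh', '53', ' ', 'ddddl', '']

Pattern: exactly 2 of a digit (captured); then one or more of whitespace (captured as 'val'); then exactly 4 of the literal 'd', then optionally the literal 'l' (captured as 'head').
Matches to split on: at [3:11] → '53 ddddl'.
`re.split` interleaves the captured-group text with the surrounding fragments.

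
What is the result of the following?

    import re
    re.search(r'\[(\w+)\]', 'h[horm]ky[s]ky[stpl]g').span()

(1, 7)

`re.search` tries every starting position until one works.
The match spans [1:7] → '[horm]'.
Captured: group 1 = 'horm'.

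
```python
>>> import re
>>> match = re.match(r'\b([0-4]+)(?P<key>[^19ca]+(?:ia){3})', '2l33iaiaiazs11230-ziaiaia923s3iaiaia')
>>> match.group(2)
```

'l33iaiaia'

The pattern matches a word boundary (`\b`, zero-width); then one or more of a character in [0-4] (captured); then one or more of any character except [19ca], then the literal 'ia' repeated 3 times (captured as 'key').
`re.match` won't scan ahead — the pattern has to work from the very first character.
The match spans [0:10] → '2l33iaiaia'.
Captured: group 1 = '2', group 2 = 'l33iaiaia'.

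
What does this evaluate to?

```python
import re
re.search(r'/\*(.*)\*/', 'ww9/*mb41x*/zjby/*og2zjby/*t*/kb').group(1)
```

'mb41x*/zjby/*og2zjby/*t'

The match spans [3:30] → '/*mb41x*/zjby/*og2zjby/*t*/'.
Captured: group 1 = 'mb41x*/zjby/*og2zjby/*t'.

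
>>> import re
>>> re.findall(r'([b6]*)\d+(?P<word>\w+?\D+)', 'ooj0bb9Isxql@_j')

The pattern matches zero or more of one of [b6] (captured); then one or more of a digit; then one or more of a word character (lazy), then one or more of a non-digit (captured as 'word').
The `?` after the quantifier makes it lazy — it takes as little as possible before letting the rest of the pattern try.
Scanning left to right: at [3:6] match '0bb', groups = ('', 'bb'); at [6:15] match '9Isxql@_j', groups = ('', 'Isxql@_j').
2 groups means each result is a tuple of 2 captured strings — 2 here.

[('', 'bb'), ('', 'Isxql@_j')]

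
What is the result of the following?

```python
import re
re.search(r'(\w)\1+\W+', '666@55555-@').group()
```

'666@'

`\1` is not a pattern — it's the concrete string captured by group 1, re-applied verbatim.
`re.search` scans for the first position where the pattern succeeds.
The match spans [0:4] → '666@'.
Captured: group 1 = '6'.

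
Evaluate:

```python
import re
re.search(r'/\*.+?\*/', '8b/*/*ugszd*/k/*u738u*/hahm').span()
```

`search` walks the string left to right and returns the first match it finds.
The match spans [2:13] → '/*/*ugszd*/'.

(2, 13)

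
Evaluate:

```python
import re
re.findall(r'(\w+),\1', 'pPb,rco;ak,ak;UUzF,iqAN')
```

['ak']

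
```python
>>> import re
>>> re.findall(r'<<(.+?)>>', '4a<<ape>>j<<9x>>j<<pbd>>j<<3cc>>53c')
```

A `+?`/`*?`/`{m,n}?` starts at its minimum and grows only as far as needed for what follows to match.
One capturing group, so `findall` returns just the captured substring from each match — 4 in all.

['ape', '9x', 'pbd', '3cc']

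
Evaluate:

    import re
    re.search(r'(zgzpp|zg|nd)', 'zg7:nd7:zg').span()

(0, 2)

The match spans [0:2] → 'zg'.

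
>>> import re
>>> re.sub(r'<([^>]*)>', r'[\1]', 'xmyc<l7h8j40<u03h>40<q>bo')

Matches: at [4:18] → '<l7h8j40<u03h>'; at [20:23] → '<q>'.
Each match is replaced using the text its own group 1 captured.

'xmyc[l7h8j40<u03h]40[q]bo'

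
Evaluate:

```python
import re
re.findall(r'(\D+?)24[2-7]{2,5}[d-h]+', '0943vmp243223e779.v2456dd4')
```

['vmp', '.v']

This matches one or more of a non-digit (lazy) (captured); then the literal '24', then 2 to 5 of a character in [2-7]; then one or more of a character in [d-h].
Matches: at [4:14] match 'vmp243223e', group 1 = 'vmp'; at [17:25] match '.v2456dd', group 1 = '.v'.
With a single group, `findall` returns only what that group captured — 2 items.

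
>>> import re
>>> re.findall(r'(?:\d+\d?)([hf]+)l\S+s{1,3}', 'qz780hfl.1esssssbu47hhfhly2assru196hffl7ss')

['hf']

This matches one or more of a digit, then optionally a digit (non-capturing group); then one or more of one of [hf] (captured); then a literal 'l', then one or more of a non-whitespace character, then 1 to 3 of the literal 's'.
`findall` collects group 1 from the one match (1 total).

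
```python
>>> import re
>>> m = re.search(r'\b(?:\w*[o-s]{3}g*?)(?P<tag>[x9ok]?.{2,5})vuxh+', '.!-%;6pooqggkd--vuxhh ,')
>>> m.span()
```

(5, 21)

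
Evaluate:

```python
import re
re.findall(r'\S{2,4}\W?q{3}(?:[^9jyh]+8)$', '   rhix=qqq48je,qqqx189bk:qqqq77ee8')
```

['89bk:qqqq77ee8']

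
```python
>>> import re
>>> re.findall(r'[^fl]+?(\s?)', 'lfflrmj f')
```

Pattern: one or more of any character except [fl] (lazy); then optionally whitespace (captured).
`findall` collects group 1 from each match (3 total).

['', '', ' ']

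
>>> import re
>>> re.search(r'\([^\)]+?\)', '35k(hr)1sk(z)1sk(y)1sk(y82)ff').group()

`search` walks the string left to right and returns the first match it finds.
The match spans [3:7] → '(hr)'.

'(hr)'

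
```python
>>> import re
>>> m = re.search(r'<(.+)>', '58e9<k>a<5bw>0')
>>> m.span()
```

`re.search` tries every starting position until one works.
The match spans [4:13] → '<k>a<5bw>'.
Captured: group 1 = 'k>a<5bw'.

(4, 13)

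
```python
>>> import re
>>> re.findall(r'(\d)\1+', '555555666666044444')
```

After group 1 captures some text, `\1` only succeeds where that same text appears again.
Because there's exactly one group, `findall` drops the full match and keeps group 1 from each hit.

['5', '6', '4']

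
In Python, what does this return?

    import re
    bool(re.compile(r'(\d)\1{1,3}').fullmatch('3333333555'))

The backreference `\1` re-matches whatever the first group consumed, character for character.
`re.fullmatch` is like wrapping the pattern in `^…$` (in single-line mode).
Here the string isn't matched end-to-end, so the call returns None, and `bool(None)` is False.

False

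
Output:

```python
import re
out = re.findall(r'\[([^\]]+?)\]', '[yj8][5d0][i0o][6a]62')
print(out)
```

['yj8', '5d0', 'i0o', '6a']

`findall` collects group 1 from each match (4 total).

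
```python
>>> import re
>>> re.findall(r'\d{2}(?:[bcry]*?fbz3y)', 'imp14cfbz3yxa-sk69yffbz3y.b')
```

['14cfbz3y']

Pattern: exactly 2 of a digit; then zero or more of one of [bcry] (lazy), then the literal 'fbz', then the literal '3y' (non-capturing group).
Matches: at [3:11] → '14cfbz3y'.
No capturing groups, so `findall` returns the 1 full match string.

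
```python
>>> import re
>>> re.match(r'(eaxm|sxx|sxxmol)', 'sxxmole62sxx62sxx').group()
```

`re.match` only tries the pattern at the start of the string.
The match spans [0:3] → 'sxx'.

'sxx'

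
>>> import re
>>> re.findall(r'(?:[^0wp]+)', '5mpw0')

With no groups in the pattern, `findall` gives back each whole match — 1 here.

['5m']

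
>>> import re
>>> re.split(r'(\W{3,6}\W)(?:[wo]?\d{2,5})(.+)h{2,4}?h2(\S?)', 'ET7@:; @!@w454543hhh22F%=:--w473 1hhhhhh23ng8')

['ET7', '@:; @!@', '3hhh22F%=:--w473 1hhh', '3', 'ng8']

`re.split` interleaves the captured-group text with the surrounding fragments.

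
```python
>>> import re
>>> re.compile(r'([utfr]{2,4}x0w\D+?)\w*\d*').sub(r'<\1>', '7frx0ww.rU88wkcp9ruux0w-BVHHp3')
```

Pattern: 2 to 4 of one of [utfr], then the literal 'x0w', then one or more of a non-digit (lazy) (captured); then zero or more of a word character, then zero or more of a digit.
A non-greedy quantifier consumes as few characters as it can — just enough that the remainder of the pattern still matches from where it stops; whatever follows it matches normally.
Matches: at [1:7] → 'frx0ww'; at [17:30] → 'ruux0w-BVHHp3'.
`\1` in the replacement pulls in group 1's text for each match.

'7<frx0ww>.rU88wkcp9<ruux0w->'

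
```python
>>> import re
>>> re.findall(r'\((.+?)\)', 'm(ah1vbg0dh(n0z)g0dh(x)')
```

Lazy quantifiers expand one character at a time until the remainder of the pattern can match.
Walking the string: at [1:16] match '(ah1vbg0dh(n0z)', group 1 = 'ah1vbg0dh(n0z'; at [20:23] match '(x)', group 1 = 'x'.
Because there's exactly one group, `findall` drops the full match and keeps group 1 from each hit.

['ah1vbg0dh(n0z', 'x']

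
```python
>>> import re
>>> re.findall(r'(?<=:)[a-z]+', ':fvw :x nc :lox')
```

['fvw', 'x', 'lox']

The lookaround is zero-width — it requires the adjacent text to match without consuming it, so the asserted text isn't part of the match.
Scanning left to right: at [1:4] → 'fvw'; at [6:7] → 'x'; at [12:15] → 'lox'.
Since nothing is captured, `findall` lists the 3 matched substrings directly.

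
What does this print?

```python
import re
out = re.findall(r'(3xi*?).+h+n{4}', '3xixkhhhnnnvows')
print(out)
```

[]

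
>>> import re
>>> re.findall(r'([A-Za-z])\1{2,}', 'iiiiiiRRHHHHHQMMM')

['i', 'H', 'M']

`\1` has to match the exact text group 1 already captured.
Walking the string: at [0:6] match 'iiiiii', group 1 = 'i'; at [8:13] match 'HHHHH', group 1 = 'H'; at [14:17] match 'MMM', group 1 = 'M'.
Because there's exactly one group, `findall` drops the full match and keeps group 1 from each hit.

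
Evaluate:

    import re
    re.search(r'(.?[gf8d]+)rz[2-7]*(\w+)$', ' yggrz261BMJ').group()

Pattern: optionally any character, then one or more of one of [gf8d] (captured); then the literal 'rz', then zero or more of a character in [2-7]; then one or more of a word character (captured); then anchored at the end.
Unlike `match`, `search` isn't anchored — it looks for the pattern anywhere in the string.
The match spans [1:12] → 'yggrz261BMJ'.
Captured: group 1 = 'ygg', group 2 = '1BMJ'.

'yggrz261BMJ'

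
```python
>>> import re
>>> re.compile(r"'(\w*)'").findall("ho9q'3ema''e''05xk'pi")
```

Walking the string: at [4:10] match "'3ema'", group 1 = '3ema'; at [10:13] match "'e'", group 1 = 'e'; at [13:19] match "'05xk'", group 1 = '05xk'.
`findall` collects group 1 from each match (3 total).

['3ema', 'e', '05xk']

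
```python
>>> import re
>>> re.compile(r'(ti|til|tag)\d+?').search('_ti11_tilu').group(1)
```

`re.search` scans for the first position where the pattern succeeds.
The match spans [1:4] → 'ti1'.
Captured: group 1 = 'ti'.

'ti'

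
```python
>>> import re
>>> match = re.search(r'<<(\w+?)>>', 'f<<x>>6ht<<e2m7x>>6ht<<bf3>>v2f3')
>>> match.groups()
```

The match spans [1:6] → '<<x>>'.
Captured: group 1 = 'x'.

('x',)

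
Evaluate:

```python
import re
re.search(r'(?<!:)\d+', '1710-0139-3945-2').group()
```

'1710'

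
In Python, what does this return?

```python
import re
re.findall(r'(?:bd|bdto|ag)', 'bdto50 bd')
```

['bd', 'bd']

Alternation tries branches left to right and keeps the first one that lets the overall match succeed at that position.
Since nothing is captured, `findall` lists the 2 matched substrings directly.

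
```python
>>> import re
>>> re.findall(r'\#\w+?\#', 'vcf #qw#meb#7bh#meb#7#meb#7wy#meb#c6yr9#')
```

Walking the string: at [4:8] → '#qw#'; at [11:16] → '#7bh#'; at [19:22] → '#7#'; at [25:30] → '#7wy#'; at [33:40] → '#c6yr9#'.
Since nothing is captured, `findall` lists the 5 matched substrings directly.

['#qw#', '#7bh#', '#7#', '#7wy#', '#c6yr9#']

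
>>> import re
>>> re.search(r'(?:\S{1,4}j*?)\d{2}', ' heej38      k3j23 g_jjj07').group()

'heej38'

The match spans [1:7] → 'heej38'.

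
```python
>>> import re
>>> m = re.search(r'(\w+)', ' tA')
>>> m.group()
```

'tA'

Pattern: one or more of a word character (captured).
`re.search` scans for the first position where the pattern succeeds.
The match spans [1:3] → 'tA'.
Captured: group 1 = 'tA'.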